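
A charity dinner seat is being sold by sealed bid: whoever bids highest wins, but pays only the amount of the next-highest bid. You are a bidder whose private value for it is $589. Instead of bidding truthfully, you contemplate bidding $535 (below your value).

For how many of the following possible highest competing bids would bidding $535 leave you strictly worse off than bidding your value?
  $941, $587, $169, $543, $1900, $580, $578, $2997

4

The deviation hurts exactly when the highest competing bid lies strictly between $535 and $589 — underbidding then forfeits a profitable win.
$941: above both → same outcome either way.
$587: inside the interval → strictly worse (loss $2).
$169: below both → same outcome either way.
$543: inside the interval → strictly worse (loss $46).
$1900: above both → same outcome either way.
$580: inside the interval → strictly worse (loss $9).
$578: inside the interval → strictly worse (loss $11).
$2997: above both → same outcome either way.
Count: 4.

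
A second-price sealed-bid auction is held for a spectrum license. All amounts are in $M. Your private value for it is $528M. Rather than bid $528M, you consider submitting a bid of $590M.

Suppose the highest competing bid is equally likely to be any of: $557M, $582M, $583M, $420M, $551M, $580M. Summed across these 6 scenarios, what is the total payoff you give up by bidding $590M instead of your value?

The deviation costs you only when the competing bid falls strictly between $528M and $590M; elsewhere both bids give the same outcome.
$557M: truthful payoff $0M, deviation payoff −$29M → loss $29M.
$582M: truthful payoff $0M, deviation payoff −$54M → loss $54M.
$583M: truthful payoff $0M, deviation payoff −$55M → loss $55M.
$420M: outcomes coincide → loss $0M.
$551M: truthful payoff $0M, deviation payoff −$23M → loss $23M.
$580M: truthful payoff $0M, deviation payoff −$52M → loss $52M.
Total loss = $29M + $54M + $55M + $23M + $52M = $213M.
Because the price is fixed by the runner-up's bid, deviating from your value can only change a good outcome into a bad one — never the reverse.

$213M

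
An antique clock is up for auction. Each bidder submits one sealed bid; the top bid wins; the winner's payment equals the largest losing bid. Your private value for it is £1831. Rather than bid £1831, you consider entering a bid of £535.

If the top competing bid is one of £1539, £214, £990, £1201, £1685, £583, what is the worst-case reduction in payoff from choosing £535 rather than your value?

£1539: truthful gives £292, deviation gives £0 → loss £292.
£214: same outcome either way → loss £0.
£990: truthful gives £841, deviation gives £0 → loss £841.
£1201: truthful gives £630, deviation gives £0 → loss £630.
£1685: truthful gives £146, deviation gives £0 → loss £146.
£583: truthful gives £1248, deviation gives £0 → loss £1248.
Maximum loss: £1248.

£1248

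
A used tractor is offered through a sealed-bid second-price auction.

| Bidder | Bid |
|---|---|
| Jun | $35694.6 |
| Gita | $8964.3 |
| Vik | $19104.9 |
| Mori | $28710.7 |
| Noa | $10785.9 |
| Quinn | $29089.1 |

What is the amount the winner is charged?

Highest bid: Jun at $35694.6, so Jun wins.
Second-highest bid: Quinn at $29089.1 — that is the price the winner pays.

$29089.1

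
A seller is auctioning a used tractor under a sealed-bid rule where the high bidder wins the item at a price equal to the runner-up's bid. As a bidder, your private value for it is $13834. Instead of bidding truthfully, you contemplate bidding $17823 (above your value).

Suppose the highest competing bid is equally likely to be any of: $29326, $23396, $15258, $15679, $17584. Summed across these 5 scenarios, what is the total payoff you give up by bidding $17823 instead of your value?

$7019

The deviation costs you only when the competing bid falls strictly between $13834 and $17823; elsewhere both bids give the same outcome.
$29326: outcomes coincide → loss $0.
$23396: outcomes coincide → loss $0.
$15258: truthful payoff $0, deviation payoff −$1424 → loss $1424.
$15679: truthful payoff $0, deviation payoff −$1845 → loss $1845.
$17584: truthful payoff $0, deviation payoff −$3750 → loss $3750.
Total loss = $1424 + $1845 + $3750 = $7019.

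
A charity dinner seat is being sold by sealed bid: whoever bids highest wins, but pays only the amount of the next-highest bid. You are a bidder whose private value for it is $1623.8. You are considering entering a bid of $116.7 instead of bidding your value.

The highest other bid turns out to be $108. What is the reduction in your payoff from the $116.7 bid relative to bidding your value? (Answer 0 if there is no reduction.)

$0

Bidding your value $1623.8: you win (since $1623.8 > $108) and pay $108. Payoff $1515.8.
Bidding $116.7: you win and pay $108. Payoff $1623.8 − $108 = $1515.8.
Difference = $1515.8 − $1515.8 = $0; both bids lead to the same outcome because the competing bid is below both your value and your alternative bid.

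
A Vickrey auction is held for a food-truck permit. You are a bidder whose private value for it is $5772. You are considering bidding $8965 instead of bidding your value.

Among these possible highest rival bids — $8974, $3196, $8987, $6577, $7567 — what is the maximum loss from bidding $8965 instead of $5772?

$8974: same outcome either way → loss $0.
$3196: same outcome either way → loss $0.
$8987: same outcome either way → loss $0.
$6577: truthful gives $0, deviation gives −$805 → loss $805.
$7567: truthful gives $0, deviation gives −$1795 → loss $1795.
Maximum loss: $1795.

$1795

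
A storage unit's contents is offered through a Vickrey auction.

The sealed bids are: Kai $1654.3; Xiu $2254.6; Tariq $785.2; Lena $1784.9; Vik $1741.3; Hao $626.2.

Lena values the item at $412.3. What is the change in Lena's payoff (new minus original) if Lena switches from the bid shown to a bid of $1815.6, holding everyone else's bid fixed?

$0

The highest bid among the other bidders is $2254.6; Lena's bid doesn't change that.
Original bid $1784.9: Lena is not highest (top rival bid is $2254.6); payoff $0.
Alternative bid $1815.6: Lena is not highest (top rival bid is $2254.6); payoff $0.
Change in payoff = $0 − ($0) = $0.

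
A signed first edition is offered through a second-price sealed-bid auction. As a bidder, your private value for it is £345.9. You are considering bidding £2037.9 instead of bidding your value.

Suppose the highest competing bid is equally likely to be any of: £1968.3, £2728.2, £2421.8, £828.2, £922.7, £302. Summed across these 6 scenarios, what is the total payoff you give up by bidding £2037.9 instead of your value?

£2681.5

The deviation costs you only when the competing bid falls strictly between £345.9 and £2037.9; elsewhere both bids give the same outcome.
£1968.3: truthful payoff £0, deviation payoff −£1622.4 → loss £1622.4.
£2728.2: outcomes coincide → loss £0.
£2421.8: outcomes coincide → loss £0.
£828.2: truthful payoff £0, deviation payoff −£482.3 → loss £482.3.
£922.7: truthful payoff £0, deviation payoff −£576.8 → loss £576.8.
£302: outcomes coincide → loss £0.
Total loss = £1622.4 + £482.3 + £576.8 = £2681.5.
Truthful bidding weakly dominates here: raising your bid can only win items priced above your value, and lowering it can only forfeit items priced below.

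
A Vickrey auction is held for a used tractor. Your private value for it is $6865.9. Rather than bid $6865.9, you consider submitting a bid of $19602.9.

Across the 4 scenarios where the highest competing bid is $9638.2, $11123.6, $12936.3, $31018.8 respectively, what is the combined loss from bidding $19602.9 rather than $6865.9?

The deviation costs you only when the competing bid falls strictly between $6865.9 and $19602.9; elsewhere both bids give the same outcome.
$9638.2: truthful payoff $0, deviation payoff −$2772.3 → loss $2772.3.
$11123.6: truthful payoff $0, deviation payoff −$4257.7 → loss $4257.7.
$12936.3: truthful payoff $0, deviation payoff −$6070.4 → loss $6070.4.
$31018.8: outcomes coincide → loss $0.
Total loss = $2772.3 + $4257.7 + $6070.4 = $13100.4.

$13100.4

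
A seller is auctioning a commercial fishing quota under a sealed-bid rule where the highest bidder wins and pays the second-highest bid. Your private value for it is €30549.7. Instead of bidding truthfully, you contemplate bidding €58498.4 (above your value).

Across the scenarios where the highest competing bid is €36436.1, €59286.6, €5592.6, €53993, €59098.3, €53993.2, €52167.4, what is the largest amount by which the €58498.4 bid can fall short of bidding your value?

€23443.5

€36436.1: truthful gives €0, deviation gives −€5886.4 → loss €5886.4.
€59286.6: same outcome either way → loss €0.
€5592.6: same outcome either way → loss €0.
€53993: truthful gives €0, deviation gives −€23443.3 → loss €23443.3.
€59098.3: same outcome either way → loss €0.
€53993.2: truthful gives €0, deviation gives −€23443.5 → loss €23443.5.
€52167.4: truthful gives €0, deviation gives −€21617.7 → loss €21617.7.
Maximum loss: €23443.5.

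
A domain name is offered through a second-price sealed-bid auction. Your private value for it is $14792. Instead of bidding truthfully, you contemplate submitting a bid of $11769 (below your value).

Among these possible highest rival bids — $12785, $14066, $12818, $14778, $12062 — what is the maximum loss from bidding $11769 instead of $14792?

$2730

$12785: truthful gives $2007, deviation gives $0 → loss $2007.
$14066: truthful gives $726, deviation gives $0 → loss $726.
$12818: truthful gives $1974, deviation gives $0 → loss $1974.
$14778: truthful gives $14, deviation gives $0 → loss $14.
$12062: truthful gives $2730, deviation gives $0 → loss $2730.
Maximum loss: $2730.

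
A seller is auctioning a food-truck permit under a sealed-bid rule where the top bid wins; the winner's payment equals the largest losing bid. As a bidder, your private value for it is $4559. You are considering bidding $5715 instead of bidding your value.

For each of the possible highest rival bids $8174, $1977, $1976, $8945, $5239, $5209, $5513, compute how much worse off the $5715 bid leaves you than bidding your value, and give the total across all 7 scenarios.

The deviation costs you only when the competing bid falls strictly between $4559 and $5715; elsewhere both bids give the same outcome.
$8174: outcomes coincide → loss $0.
$1977: outcomes coincide → loss $0.
$1976: outcomes coincide → loss $0.
$8945: outcomes coincide → loss $0.
$5239: truthful payoff $0, deviation payoff −$680 → loss $680.
$5209: truthful payoff $0, deviation payoff −$650 → loss $650.
$5513: truthful payoff $0, deviation payoff −$954 → loss $954.
Total loss = $680 + $650 + $954 = $2284.

$2284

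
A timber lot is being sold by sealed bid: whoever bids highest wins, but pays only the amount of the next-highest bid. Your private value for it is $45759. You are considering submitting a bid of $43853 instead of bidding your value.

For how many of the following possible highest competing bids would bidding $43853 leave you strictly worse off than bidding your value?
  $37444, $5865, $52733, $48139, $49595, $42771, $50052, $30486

0

The deviation hurts exactly when the highest competing bid lies strictly between $43853 and $45759 — underbidding then forfeits a profitable win.
$37444: below both → same outcome either way.
$5865: below both → same outcome either way.
$52733: above both → same outcome either way.
$48139: above both → same outcome either way.
$49595: above both → same outcome either way.
$42771: below both → same outcome either way.
$50052: above both → same outcome either way.
$30486: below both → same outcome either way.
Count: 0.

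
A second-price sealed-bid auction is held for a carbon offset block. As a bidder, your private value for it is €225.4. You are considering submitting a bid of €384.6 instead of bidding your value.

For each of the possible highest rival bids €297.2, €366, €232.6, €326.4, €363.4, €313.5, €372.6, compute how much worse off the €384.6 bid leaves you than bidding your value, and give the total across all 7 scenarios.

The deviation costs you only when the competing bid falls strictly between €225.4 and €384.6; elsewhere both bids give the same outcome.
€297.2: truthful payoff €0, deviation payoff −€71.8 → loss €71.8.
€366: truthful payoff €0, deviation payoff −€140.6 → loss €140.6.
€232.6: truthful payoff €0, deviation payoff −€7.2 → loss €7.2.
€326.4: truthful payoff €0, deviation payoff −€101 → loss €101.
€363.4: truthful payoff €0, deviation payoff −€138 → loss €138.
€313.5: truthful payoff €0, deviation payoff −€88.1 → loss €88.1.
€372.6: truthful payoff €0, deviation payoff −€147.2 → loss €147.2.
Total loss = €71.8 + €140.6 + €7.2 + €101 + €138 + €88.1 + €147.2 = €693.9.
Because the price is fixed by the runner-up's bid, deviating from your value can only change a good outcome into a bad one — never the reverse.

€693.9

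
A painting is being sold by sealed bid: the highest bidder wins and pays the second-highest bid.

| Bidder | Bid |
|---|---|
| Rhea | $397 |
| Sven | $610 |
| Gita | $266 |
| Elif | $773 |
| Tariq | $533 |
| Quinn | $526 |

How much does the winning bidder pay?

$610

Highest bid: Elif at $773, so Elif wins.
Second-highest bid: Sven at $610 — that is the price the winner pays.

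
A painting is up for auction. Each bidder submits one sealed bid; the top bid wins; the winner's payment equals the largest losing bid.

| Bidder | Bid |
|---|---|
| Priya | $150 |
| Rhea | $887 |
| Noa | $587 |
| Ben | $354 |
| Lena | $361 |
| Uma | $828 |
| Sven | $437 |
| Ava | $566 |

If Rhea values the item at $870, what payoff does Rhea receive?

$42

Highest bid: Rhea at $887, so Rhea wins.
Second-highest bid: Uma at $828 — that is the price the winner pays.
Rhea's payoff = value − price = $870 − $828 = $42.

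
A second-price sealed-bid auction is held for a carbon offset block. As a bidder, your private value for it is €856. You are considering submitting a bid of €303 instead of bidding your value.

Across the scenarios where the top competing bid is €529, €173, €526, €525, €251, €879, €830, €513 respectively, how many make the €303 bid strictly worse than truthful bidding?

5

The deviation hurts exactly when the highest competing bid lies strictly between €303 and €856 — underbidding then forfeits a profitable win.
€529: inside the interval → strictly worse (loss €327).
€173: below both → same outcome either way.
€526: inside the interval → strictly worse (loss €330).
€525: inside the interval → strictly worse (loss €331).
€251: below both → same outcome either way.
€879: above both → same outcome either way.
€830: inside the interval → strictly worse (loss €26).
€513: inside the interval → strictly worse (loss €343).
Count: 5.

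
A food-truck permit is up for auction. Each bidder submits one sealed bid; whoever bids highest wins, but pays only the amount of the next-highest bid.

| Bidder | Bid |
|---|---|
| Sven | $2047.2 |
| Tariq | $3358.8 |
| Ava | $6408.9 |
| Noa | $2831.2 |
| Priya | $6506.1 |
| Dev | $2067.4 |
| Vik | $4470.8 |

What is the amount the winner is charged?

Highest bid: Priya at $6506.1, so Priya wins.
Second-highest bid: Ava at $6408.9 — that is the price the winner pays.

$6408.9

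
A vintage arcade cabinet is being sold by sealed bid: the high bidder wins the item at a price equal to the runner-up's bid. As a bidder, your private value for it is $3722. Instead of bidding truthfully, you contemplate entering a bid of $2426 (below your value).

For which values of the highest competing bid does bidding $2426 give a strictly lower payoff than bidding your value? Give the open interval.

($2426, $3722)

If the competing bid is below $2426, both bids win at the same price — no difference.
If it is above $3722, both bids lose — no difference.
If it lies strictly between $2426 and $3722, bidding your value wins at a price below your value (positive payoff) while bidding $2426 loses (payoff 0).
So the deviation strictly hurts on the open interval ($2426, $3722).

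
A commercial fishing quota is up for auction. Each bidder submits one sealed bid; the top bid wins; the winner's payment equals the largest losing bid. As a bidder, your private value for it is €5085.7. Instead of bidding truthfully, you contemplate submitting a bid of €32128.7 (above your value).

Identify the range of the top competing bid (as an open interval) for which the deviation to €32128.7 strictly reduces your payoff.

If the competing bid is below €5085.7, both bids win at the same price — no difference.
If it is above €32128.7, both bids lose — no difference.
If it lies strictly between €5085.7 and €32128.7, bidding your value loses (payoff 0) while bidding €32128.7 wins at a price above your value (payoff negative).
So the deviation strictly hurts on the open interval (€5085.7, €32128.7).

(€5085.7, €32128.7)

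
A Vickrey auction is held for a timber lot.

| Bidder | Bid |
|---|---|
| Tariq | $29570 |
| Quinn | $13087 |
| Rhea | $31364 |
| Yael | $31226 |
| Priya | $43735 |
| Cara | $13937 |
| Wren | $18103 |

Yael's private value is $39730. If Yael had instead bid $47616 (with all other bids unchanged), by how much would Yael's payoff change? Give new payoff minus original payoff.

−$4005

The highest bid among the other bidders is $43735; Yael's bid doesn't change that.
Original bid $31226: Yael is not highest (top rival bid is $43735); payoff $0.
Alternative bid $47616: Yael is highest, pays the top rival bid $43735; payoff $39730 − $43735 = −$4005.
Change in payoff = −$4005 − ($0) = −$4005.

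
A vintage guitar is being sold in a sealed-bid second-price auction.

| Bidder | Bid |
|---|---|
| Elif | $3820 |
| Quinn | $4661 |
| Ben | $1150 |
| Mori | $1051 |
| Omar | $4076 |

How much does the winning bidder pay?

Highest bid: Quinn at $4661, so Quinn wins.
Second-highest bid: Omar at $4076 — that is the price the winner pays.

$4076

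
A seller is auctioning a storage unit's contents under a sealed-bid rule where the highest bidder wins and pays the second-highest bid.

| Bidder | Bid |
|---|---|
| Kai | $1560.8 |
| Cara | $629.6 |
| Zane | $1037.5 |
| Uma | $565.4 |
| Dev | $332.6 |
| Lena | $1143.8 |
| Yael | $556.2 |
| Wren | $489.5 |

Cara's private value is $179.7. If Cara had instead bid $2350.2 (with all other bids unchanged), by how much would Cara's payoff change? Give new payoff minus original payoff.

−$1381.1

The highest bid among the other bidders is $1560.8; Cara's bid doesn't change that.
Original bid $629.6: Cara is not highest (top rival bid is $1560.8); payoff $0.
Alternative bid $2350.2: Cara is highest, pays the top rival bid $1560.8; payoff $179.7 − $1560.8 = −$1381.1.
Change in payoff = −$1381.1 − ($0) = −$1381.1.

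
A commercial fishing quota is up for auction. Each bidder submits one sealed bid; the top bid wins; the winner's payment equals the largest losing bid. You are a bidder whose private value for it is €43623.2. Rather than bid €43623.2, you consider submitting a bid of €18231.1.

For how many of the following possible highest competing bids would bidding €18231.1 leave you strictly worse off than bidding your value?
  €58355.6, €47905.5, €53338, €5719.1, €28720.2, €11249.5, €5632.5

1

The deviation hurts exactly when the highest competing bid lies strictly between €18231.1 and €43623.2 — underbidding then forfeits a profitable win.
€58355.6: above both → same outcome either way.
€47905.5: above both → same outcome either way.
€53338: above both → same outcome either way.
€5719.1: below both → same outcome either way.
€28720.2: inside the interval → strictly worse (loss €14903).
€11249.5: below both → same outcome either way.
€5632.5: below both → same outcome either way.
Count: 1.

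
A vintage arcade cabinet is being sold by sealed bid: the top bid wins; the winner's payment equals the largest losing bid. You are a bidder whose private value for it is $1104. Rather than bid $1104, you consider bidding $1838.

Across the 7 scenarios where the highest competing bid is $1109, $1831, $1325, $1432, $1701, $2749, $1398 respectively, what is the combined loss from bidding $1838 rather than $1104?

The deviation costs you only when the competing bid falls strictly between $1104 and $1838; elsewhere both bids give the same outcome.
$1109: truthful payoff $0, deviation payoff −$5 → loss $5.
$1831: truthful payoff $0, deviation payoff −$727 → loss $727.
$1325: truthful payoff $0, deviation payoff −$221 → loss $221.
$1432: truthful payoff $0, deviation payoff −$328 → loss $328.
$1701: truthful payoff $0, deviation payoff −$597 → loss $597.
$2749: outcomes coincide → loss $0.
$1398: truthful payoff $0, deviation payoff −$294 → loss $294.
Total loss = $5 + $727 + $221 + $328 + $597 + $294 = $2172.

$2172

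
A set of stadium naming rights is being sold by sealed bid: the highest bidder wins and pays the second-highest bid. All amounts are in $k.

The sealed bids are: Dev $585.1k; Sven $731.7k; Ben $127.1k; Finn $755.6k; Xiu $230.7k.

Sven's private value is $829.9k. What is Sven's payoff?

Highest bid: Finn at $755.6k, so Finn wins.
Second-highest bid: Sven at $731.7k — that is the price the winner pays.
Sven did not win, so Sven pays nothing and receives nothing: payoff $0k.

$0k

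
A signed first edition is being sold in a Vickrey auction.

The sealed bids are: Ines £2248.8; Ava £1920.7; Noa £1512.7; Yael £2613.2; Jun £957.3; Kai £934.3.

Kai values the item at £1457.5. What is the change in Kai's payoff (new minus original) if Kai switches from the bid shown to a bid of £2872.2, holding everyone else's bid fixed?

−£1155.7

The highest bid among the other bidders is £2613.2; Kai's bid doesn't change that.
Original bid £934.3: Kai is not highest (top rival bid is £2613.2); payoff £0.
Alternative bid £2872.2: Kai is highest, pays the top rival bid £2613.2; payoff £1457.5 − £2613.2 = −£1155.7.
Change in payoff = −£1155.7 − (£0) = −£1155.7.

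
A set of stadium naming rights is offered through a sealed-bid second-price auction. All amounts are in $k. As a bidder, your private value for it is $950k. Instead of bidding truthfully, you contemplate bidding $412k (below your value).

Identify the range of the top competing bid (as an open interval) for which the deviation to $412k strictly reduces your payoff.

($412k, $950k)

If the competing bid is below $412k, both bids win at the same price — no difference.
If it is above $950k, both bids lose — no difference.
If it lies strictly between $412k and $950k, bidding your value wins at a price below your value (positive payoff) while bidding $412k loses (payoff 0).
So the deviation strictly hurts on the open interval ($412k, $950k).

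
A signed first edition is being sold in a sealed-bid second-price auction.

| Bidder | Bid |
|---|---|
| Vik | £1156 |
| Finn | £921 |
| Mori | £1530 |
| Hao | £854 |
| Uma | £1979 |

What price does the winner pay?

Highest bid: Uma at £1979, so Uma wins.
Second-highest bid: Mori at £1530 — that is the price the winner pays.

£1530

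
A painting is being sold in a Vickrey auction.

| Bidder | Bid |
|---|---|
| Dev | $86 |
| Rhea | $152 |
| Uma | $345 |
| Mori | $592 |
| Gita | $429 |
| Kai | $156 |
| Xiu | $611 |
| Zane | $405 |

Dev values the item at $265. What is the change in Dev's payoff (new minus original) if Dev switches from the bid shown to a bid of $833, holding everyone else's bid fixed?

−$346

The highest bid among the other bidders is $611; Dev's bid doesn't change that.
Original bid $86: Dev is not highest (top rival bid is $611); payoff $0.
Alternative bid $833: Dev is highest, pays the top rival bid $611; payoff $265 − $611 = −$346.
Change in payoff = −$346 − ($0) = −$346.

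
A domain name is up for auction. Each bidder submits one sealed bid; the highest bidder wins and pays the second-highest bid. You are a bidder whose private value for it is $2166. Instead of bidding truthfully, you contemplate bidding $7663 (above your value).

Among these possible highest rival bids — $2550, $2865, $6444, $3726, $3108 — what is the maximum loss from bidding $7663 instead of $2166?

$4278

$2550: truthful gives $0, deviation gives −$384 → loss $384.
$2865: truthful gives $0, deviation gives −$699 → loss $699.
$6444: truthful gives $0, deviation gives −$4278 → loss $4278.
$3726: truthful gives $0, deviation gives −$1560 → loss $1560.
$3108: truthful gives $0, deviation gives −$942 → loss $942.
Maximum loss: $4278.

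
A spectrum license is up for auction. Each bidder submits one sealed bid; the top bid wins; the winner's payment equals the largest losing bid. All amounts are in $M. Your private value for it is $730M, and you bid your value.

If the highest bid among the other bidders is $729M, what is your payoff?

Your bid $730M exceeds the highest competing bid $729M, so you win.
In a second-price auction the winner pays the second-highest bid, $729M.
Payoff = value − price = $730M − $729M = $1M.

$1M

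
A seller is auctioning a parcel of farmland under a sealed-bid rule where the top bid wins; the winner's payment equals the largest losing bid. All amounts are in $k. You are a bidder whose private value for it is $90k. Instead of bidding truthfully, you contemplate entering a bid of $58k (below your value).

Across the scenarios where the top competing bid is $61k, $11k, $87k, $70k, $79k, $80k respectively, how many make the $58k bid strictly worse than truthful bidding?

5

The deviation hurts exactly when the highest competing bid lies strictly between $58k and $90k — underbidding then forfeits a profitable win.
$61k: inside the interval → strictly worse (loss $29k).
$11k: below both → same outcome either way.
$87k: inside the interval → strictly worse (loss $3k).
$70k: inside the interval → strictly worse (loss $20k).
$79k: inside the interval → strictly worse (loss $11k).
$80k: inside the interval → strictly worse (loss $10k).
Count: 5.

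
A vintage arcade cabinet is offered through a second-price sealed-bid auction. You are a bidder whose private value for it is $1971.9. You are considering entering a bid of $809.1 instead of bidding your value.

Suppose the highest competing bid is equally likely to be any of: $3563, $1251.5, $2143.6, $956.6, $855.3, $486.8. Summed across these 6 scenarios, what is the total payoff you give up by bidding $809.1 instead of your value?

The deviation costs you only when the competing bid falls strictly between $809.1 and $1971.9; elsewhere both bids give the same outcome.
$3563: outcomes coincide → loss $0.
$1251.5: truthful payoff $720.4, deviation payoff $0 → loss $720.4.
$2143.6: outcomes coincide → loss $0.
$956.6: truthful payoff $1015.3, deviation payoff $0 → loss $1015.3.
$855.3: truthful payoff $1116.6, deviation payoff $0 → loss $1116.6.
$486.8: outcomes coincide → loss $0.
Total loss = $720.4 + $1015.3 + $1116.6 = $2852.3.
Truthful bidding weakly dominates here: raising your bid can only win items priced above your value, and lowering it can only forfeit items priced below.

$2852.3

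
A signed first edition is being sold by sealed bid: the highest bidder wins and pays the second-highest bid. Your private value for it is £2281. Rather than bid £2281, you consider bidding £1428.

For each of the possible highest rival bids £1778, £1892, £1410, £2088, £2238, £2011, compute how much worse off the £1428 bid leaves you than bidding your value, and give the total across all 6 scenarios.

£1398

The deviation costs you only when the competing bid falls strictly between £1428 and £2281; elsewhere both bids give the same outcome.
£1778: truthful payoff £503, deviation payoff £0 → loss £503.
£1892: truthful payoff £389, deviation payoff £0 → loss £389.
£1410: outcomes coincide → loss £0.
£2088: truthful payoff £193, deviation payoff £0 → loss £193.
£2238: truthful payoff £43, deviation payoff £0 → loss £43.
£2011: truthful payoff £270, deviation payoff £0 → loss £270.
Total loss = £503 + £389 + £193 + £43 + £270 = £1398.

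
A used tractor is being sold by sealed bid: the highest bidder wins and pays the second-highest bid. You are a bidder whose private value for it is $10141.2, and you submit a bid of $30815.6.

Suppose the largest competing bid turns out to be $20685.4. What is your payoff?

Your bid $30815.6 exceeds the highest competing bid $20685.4, so you win.
In a second-price auction the winner pays the second-highest bid, $20685.4.
Payoff = value − price = $10141.2 − $20685.4 = −$10544.2.

−$10544.2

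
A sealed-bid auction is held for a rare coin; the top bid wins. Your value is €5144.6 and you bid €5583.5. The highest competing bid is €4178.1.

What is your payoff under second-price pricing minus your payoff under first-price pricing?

You have the highest bid, so you win under either rule.
Second-price: pay €4178.1 → payoff €966.5.
First-price: pay your own bid €5583.5 → payoff −€438.9.
Difference = €966.5 − (−€438.9) = €1405.4.

€1405.4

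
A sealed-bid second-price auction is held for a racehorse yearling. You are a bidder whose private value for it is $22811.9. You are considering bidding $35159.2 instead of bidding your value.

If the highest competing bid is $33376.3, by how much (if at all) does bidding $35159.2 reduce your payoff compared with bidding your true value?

Bidding your value $22811.9: you lose (since $22811.9 < $33376.3). Payoff $0.
Bidding $35159.2: you win and pay $33376.3. Payoff $22811.9 − $33376.3 = −$10564.4.
The competing bid $33376.3 lies between your value and your inflated bid, so overbidding wins an item priced above your value.
Loss from deviating = $0 − (−$10564.4) = $10564.4.
In a second-price auction your bid sets only whether you win, not what you pay, so bidding your true value is weakly dominant.

$10564.4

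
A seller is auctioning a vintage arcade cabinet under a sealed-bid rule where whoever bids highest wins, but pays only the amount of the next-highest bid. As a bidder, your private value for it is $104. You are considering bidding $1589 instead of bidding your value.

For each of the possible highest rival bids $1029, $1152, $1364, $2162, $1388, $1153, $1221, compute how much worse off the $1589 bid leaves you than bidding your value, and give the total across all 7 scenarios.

$6683

The deviation costs you only when the competing bid falls strictly between $104 and $1589; elsewhere both bids give the same outcome.
$1029: truthful payoff $0, deviation payoff −$925 → loss $925.
$1152: truthful payoff $0, deviation payoff −$1048 → loss $1048.
$1364: truthful payoff $0, deviation payoff −$1260 → loss $1260.
$2162: outcomes coincide → loss $0.
$1388: truthful payoff $0, deviation payoff −$1284 → loss $1284.
$1153: truthful payoff $0, deviation payoff −$1049 → loss $1049.
$1221: truthful payoff $0, deviation payoff −$1117 → loss $1117.
Total loss = $925 + $1048 + $1260 + $1284 + $1049 + $1117 = $6683.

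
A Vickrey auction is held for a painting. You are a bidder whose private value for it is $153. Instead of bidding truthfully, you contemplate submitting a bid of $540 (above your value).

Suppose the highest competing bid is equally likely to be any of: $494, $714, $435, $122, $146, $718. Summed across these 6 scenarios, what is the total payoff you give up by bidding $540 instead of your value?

$623

The deviation costs you only when the competing bid falls strictly between $153 and $540; elsewhere both bids give the same outcome.
$494: truthful payoff $0, deviation payoff −$341 → loss $341.
$714: outcomes coincide → loss $0.
$435: truthful payoff $0, deviation payoff −$282 → loss $282.
$122: outcomes coincide → loss $0.
$146: outcomes coincide → loss $0.
$718: outcomes coincide → loss $0.
Total loss = $341 + $282 = $623.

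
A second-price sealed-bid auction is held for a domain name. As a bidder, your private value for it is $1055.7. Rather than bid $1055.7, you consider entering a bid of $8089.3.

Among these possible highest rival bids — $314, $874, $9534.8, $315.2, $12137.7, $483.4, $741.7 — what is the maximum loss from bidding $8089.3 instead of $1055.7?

$314: same outcome either way → loss $0.
$874: same outcome either way → loss $0.
$9534.8: same outcome either way → loss $0.
$315.2: same outcome either way → loss $0.
$12137.7: same outcome either way → loss $0.
$483.4: same outcome either way → loss $0.
$741.7: same outcome either way → loss $0.
Maximum loss: $0.

$0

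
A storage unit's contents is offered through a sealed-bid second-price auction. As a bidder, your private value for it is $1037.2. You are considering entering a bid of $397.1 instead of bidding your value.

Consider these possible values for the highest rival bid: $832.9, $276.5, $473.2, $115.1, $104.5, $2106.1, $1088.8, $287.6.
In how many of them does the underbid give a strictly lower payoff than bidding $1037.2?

2

The deviation hurts exactly when the highest competing bid lies strictly between $397.1 and $1037.2 — underbidding then forfeits a profitable win.
$832.9: inside the interval → strictly worse (loss $204.3).
$276.5: below both → same outcome either way.
$473.2: inside the interval → strictly worse (loss $564).
$115.1: below both → same outcome either way.
$104.5: below both → same outcome either way.
$2106.1: above both → same outcome either way.
$1088.8: above both → same outcome either way.
$287.6: below both → same outcome either way.
Count: 2.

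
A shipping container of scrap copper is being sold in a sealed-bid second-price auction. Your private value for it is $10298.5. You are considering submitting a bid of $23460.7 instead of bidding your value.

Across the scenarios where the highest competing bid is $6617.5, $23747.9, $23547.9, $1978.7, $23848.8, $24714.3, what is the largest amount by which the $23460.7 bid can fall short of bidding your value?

$6617.5: same outcome either way → loss $0.
$23747.9: same outcome either way → loss $0.
$23547.9: same outcome either way → loss $0.
$1978.7: same outcome either way → loss $0.
$23848.8: same outcome either way → loss $0.
$24714.3: same outcome either way → loss $0.
Maximum loss: $0.

$0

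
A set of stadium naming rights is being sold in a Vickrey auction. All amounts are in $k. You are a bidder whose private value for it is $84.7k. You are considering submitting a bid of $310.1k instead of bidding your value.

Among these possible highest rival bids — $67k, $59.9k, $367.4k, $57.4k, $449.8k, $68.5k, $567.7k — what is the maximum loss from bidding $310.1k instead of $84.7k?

$0k

$67k: same outcome either way → loss $0k.
$59.9k: same outcome either way → loss $0k.
$367.4k: same outcome either way → loss $0k.
$57.4k: same outcome either way → loss $0k.
$449.8k: same outcome either way → loss $0k.
$68.5k: same outcome either way → loss $0k.
$567.7k: same outcome either way → loss $0k.
Maximum loss: $0k.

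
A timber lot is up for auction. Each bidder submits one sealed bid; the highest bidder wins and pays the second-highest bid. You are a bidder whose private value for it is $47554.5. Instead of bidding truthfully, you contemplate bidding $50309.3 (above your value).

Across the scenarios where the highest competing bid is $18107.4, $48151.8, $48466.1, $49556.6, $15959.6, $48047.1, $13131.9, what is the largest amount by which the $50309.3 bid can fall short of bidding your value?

$18107.4: same outcome either way → loss $0.
$48151.8: truthful gives $0, deviation gives −$597.3 → loss $597.3.
$48466.1: truthful gives $0, deviation gives −$911.6 → loss $911.6.
$49556.6: truthful gives $0, deviation gives −$2002.1 → loss $2002.1.
$15959.6: same outcome either way → loss $0.
$48047.1: truthful gives $0, deviation gives −$492.6 → loss $492.6.
$13131.9: same outcome either way → loss $0.
Maximum loss: $2002.1.

$2002.1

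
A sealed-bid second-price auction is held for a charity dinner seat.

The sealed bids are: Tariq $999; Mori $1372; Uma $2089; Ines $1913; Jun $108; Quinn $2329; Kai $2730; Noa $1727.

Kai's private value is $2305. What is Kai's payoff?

−$24

Highest bid: Kai at $2730, so Kai wins.
Second-highest bid: Quinn at $2329 — that is the price the winner pays.
Kai's payoff = value − price = $2305 − $2329 = −$24.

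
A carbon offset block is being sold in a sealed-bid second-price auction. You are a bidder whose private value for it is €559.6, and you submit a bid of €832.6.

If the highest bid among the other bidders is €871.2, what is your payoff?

Your bid €832.6 is below the highest competing bid €871.2, so you lose.
A losing bidder pays nothing and receives nothing: payoff = €0.

€0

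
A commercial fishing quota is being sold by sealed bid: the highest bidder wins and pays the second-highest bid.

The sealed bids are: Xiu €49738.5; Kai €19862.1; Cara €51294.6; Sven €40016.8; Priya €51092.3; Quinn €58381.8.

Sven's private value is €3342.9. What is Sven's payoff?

Highest bid: Quinn at €58381.8, so Quinn wins.
Second-highest bid: Cara at €51294.6 — that is the price the winner pays.
Sven did not win, so Sven pays nothing and receives nothing: payoff €0.

€0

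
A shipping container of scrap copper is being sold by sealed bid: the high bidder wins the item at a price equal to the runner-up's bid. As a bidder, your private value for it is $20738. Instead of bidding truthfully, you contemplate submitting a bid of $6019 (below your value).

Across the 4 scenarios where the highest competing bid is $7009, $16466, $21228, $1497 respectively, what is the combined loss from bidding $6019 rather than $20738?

$18001

The deviation costs you only when the competing bid falls strictly between $6019 and $20738; elsewhere both bids give the same outcome.
$7009: truthful payoff $13729, deviation payoff $0 → loss $13729.
$16466: truthful payoff $4272, deviation payoff $0 → loss $4272.
$21228: outcomes coincide → loss $0.
$1497: outcomes coincide → loss $0.
Total loss = $13729 + $4272 = $18001.
Because the price is fixed by the runner-up's bid, deviating from your value can only change a good outcome into a bad one — never the reverse.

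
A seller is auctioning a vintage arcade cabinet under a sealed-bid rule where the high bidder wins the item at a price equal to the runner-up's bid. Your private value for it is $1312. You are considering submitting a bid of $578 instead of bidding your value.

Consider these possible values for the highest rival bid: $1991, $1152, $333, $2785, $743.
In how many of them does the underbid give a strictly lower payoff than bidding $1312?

2

The deviation hurts exactly when the highest competing bid lies strictly between $578 and $1312 — underbidding then forfeits a profitable win.
$1991: above both → same outcome either way.
$1152: inside the interval → strictly worse (loss $160).
$333: below both → same outcome either way.
$2785: above both → same outcome either way.
$743: inside the interval → strictly worse (loss $569).
Count: 2.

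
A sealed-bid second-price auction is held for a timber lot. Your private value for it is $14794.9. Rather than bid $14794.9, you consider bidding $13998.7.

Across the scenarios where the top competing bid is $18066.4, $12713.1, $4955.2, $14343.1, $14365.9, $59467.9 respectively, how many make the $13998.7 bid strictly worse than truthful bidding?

The deviation hurts exactly when the highest competing bid lies strictly between $13998.7 and $14794.9 — underbidding then forfeits a profitable win.
$18066.4: above both → same outcome either way.
$12713.1: below both → same outcome either way.
$4955.2: below both → same outcome either way.
$14343.1: inside the interval → strictly worse (loss $451.8).
$14365.9: inside the interval → strictly worse (loss $429).
$59467.9: above both → same outcome either way.
Count: 2.

2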